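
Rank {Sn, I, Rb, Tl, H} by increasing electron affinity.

EA tends to increase across a period and decrease down a group, though the pattern is less regular than for IE or radius.
Neither a single period nor a single group — weigh both effects.
Rb > Tl: the two effects oppose for this pair; the down-group effect wins (47 vs 19 kJ/mol).
H > Rb: H sits above Rb in group 1, so the down-group effect alone puts H higher.
Sn > H: period and group pull opposite ways; the across-period shift dominates (107 vs 73 kJ/mol).
I > Sn: both are in period 5; the period trend gives I the larger value.
Tabulated electron affinity (kJ/mol): H 73, Rb 47, Sn 107, I 295, Tl 19.
So from lowest to highest: Tl < Rb < H < Sn < I.

Tl < Rb < H < Sn < I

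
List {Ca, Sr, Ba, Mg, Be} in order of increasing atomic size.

Be < Mg < Ca < Sr < Ba

Be is in period 2, group 2; Mg is in period 3, group 2; Ca is in period 4, group 2; Sr is in period 5, group 2; Ba is in period 6, group 2.
Atomic radius shrinks across a period as nuclear charge pulls the same shell inward, and grows down a group as new shells are added.
All are in group 2, so atomic radius increases down the group.
So from smallest to largest: Be < Mg < Ca < Sr < Ba.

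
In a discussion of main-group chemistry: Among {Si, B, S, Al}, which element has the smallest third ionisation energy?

IE_3 is the cost of taking one more electron from the +2 cation: Si²⁺ still has 2 valence electrons; B²⁺ still has 1 valence electron; S²⁺ still has 4 valence electrons; Al²⁺ still has 1 valence electron.
All are still removing valence electrons, so compare the +2 ions as you would atoms: IE_3 generally rises across a period (higher Z_eff) and falls down a group (larger shell), subject to the usual subshell exceptions.
Valence configurations: Si²⁺ [Ne]3s², B²⁺ [He]2s¹, S²⁺ [Ne]3s²3p², Al²⁺ [Ne]3s¹.
Tabulated IE_3 (kJ/mol): Si 3232, B 3660, S 3357, Al 2745.
Overall IE_3 order: Al < Si < S < B.

Al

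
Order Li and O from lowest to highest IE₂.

O < Li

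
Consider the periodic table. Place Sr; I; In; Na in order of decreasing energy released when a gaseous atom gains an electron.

Adding an electron releases more energy for atoms nearer the top right (short of the noble gases).
These span different periods and groups, so the two trends combine.
In > Sr: In lies to the right of Sr in period 5, so the across-period effect alone puts In higher.
Na > In: period and group pull opposite ways; the down-group shift dominates (53 vs 29 kJ/mol).
I > Na: period and group pull opposite ways; the across-period shift dominates (295 vs 53 kJ/mol).
Approximate values (kJ/mol): Na 53, Sr 5, In 29, I 295.
So from highest to lowest: I > Na > In > Sr.

I > Na > In > Sr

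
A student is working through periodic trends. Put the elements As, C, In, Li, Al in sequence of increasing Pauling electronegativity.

Li, Al, In, As, C

Atoms toward the upper right of the periodic table pull bonding electrons most strongly.
Neither a single period nor a single group — weigh both effects.
Al > Li: the two effects oppose for this pair; the across-period effect wins (1.61 vs 0.98).
In > Al: this pair runs against the simple trend — see the exception note.
As > In: relative to In, both the across-period and down-group shifts push As's electronegativity up.
C > As: the two effects oppose for this pair; the down-group effect wins (2.55 vs 2.18).
Note the exception: In has a higher electronegativity than Al, contrary to the simple trend — poor shielding by filled d (and f) subshells raises the heavier element's effective nuclear charge more than the simple down-group trend predicts.
For reference (Pauling): Li 0.98, C 2.55, Al 1.61, As 2.18, In 1.78.
So from lowest to highest: Li < Al < In < As < C.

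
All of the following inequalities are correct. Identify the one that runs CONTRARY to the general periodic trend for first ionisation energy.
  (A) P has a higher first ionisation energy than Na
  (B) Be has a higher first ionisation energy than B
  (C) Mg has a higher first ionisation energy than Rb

The general trend: first ionisation energy increases across a period and decreases down a group.
(A) P (period 3, group 15) vs Na (period 3, group 1): the stated order agrees with the simple trend.
(B) Be (period 2, group 2) vs B (period 2, group 13): the stated order contradicts the simple trend.
(C) Mg (period 3, group 2) vs Rb (period 5, group 1): the stated order agrees with the simple trend.
The exception is (B): removing B's lone 2p electron is easier than breaking Be's filled 2s².

(B)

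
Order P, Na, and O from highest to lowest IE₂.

Na > O > P

IE_2 is the cost of taking one more electron from the +1 cation: P⁺ still has 4 valence electrons; Na⁺ is the bare [Ne] core; O⁺ still has 5 valence electrons.
Pulling an electron out of a noble-gas core costs far more than removing a remaining valence electron, so Na sits at the high end of IE_2.
Valence configurations: P⁺ [Ne]3s²3p², O⁺ [He]2s²2p³.
Tabulated IE_2 (kJ/mol): P 1907, Na 4562, O 3388.
So the second ionization energies run P < O < Na.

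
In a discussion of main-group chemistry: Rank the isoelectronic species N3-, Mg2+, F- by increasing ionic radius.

Mg2+ < F- < N3-

All of these have 10 electrons, so size is governed by nuclear charge alone: the more protons, the stronger the pull on the same electron cloud, and the smaller the ion.
Nuclear charges: Mg2+ (Z=12), F- (Z=9), N3- (Z=7).
Smallest to largest: Mg2+ < F- < N3-.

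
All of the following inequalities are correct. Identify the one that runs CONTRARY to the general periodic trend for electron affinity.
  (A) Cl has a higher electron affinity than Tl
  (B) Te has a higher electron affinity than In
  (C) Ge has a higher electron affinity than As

The general trend: electron affinity increases across a period and decreases down a group.
(A) Cl (period 3, group 17) vs Tl (period 6, group 13): the stated order agrees with the simple trend.
(B) Te (period 5, group 16) vs In (period 5, group 13): the stated order agrees with the simple trend.
(C) Ge (period 4, group 14) vs As (period 4, group 15): the stated order contradicts the simple trend.
The exception is (C): adding an electron to As's half-filled 4p³ is unfavourable, so Ge (4p²) has the more exothermic EA.

(C)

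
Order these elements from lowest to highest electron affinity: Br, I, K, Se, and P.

K < P < Se < I < Br

P is in period 3, group 15; K is in period 4, group 1; Se is in period 4, group 16; Br is in period 4, group 17; I is in period 5, group 17.
Adding an electron releases more energy for atoms nearer the top right (short of the noble gases).
Neither a single period nor a single group — weigh both effects.
P > K: both effects reinforce here, so P is clearly the higher of the two.
Se > P: the two effects oppose for this pair; the across-period effect wins (195 vs 72 kJ/mol).
I > Se: period and group pull opposite ways; the across-period shift dominates (295 vs 195 kJ/mol).
Br > I: they share group 17; the group trend gives Br the larger value.
Approximate values (kJ/mol): P 72, K 48, Se 195, Br 325, I 295.
So from lowest to highest: K < P < Se < I < Br.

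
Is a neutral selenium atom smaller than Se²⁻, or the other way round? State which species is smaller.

Forming Se²⁻ adds 2 electrons to Se. More electron–electron repulsion in the same shell, with unchanged nuclear charge, lets the cloud expand.
An anion is larger than its parent atom: Se²⁻ > Se.

Se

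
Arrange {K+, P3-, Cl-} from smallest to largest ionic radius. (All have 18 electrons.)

All of these have 18 electrons, so size is governed by nuclear charge alone: the more protons, the stronger the pull on the same electron cloud, and the smaller the ion.
Nuclear charges: K+ (Z=19), Cl- (Z=17), P3- (Z=15).
Smallest to largest: K+ < Cl- < P3-.

K+, Cl-, P3-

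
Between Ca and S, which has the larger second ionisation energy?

S

IE_2 is the cost of taking one more electron from the +1 cation: Ca⁺ still has 1 valence electron; S⁺ still has 5 valence electrons.
All are still removing valence electrons, so compare the +1 ions as you would atoms: IE_2 generally rises across a period (higher Z_eff) and falls down a group (larger shell), subject to the usual subshell exceptions.
Valence configurations: Ca⁺ [Ar]4s¹, S⁺ [Ne]3s²3p³.
Tabulated IE_2 (kJ/mol): Ca 1145, S 2252.
So the second ionization energies run Ca < S.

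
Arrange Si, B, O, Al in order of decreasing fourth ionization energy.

B > Al > O > Si

IE_4 is the cost of taking one more electron from the +3 cation: Si³⁺ still has 1 valence electron; B³⁺ is the bare [He] core; O³⁺ still has 3 valence electrons; Al³⁺ is the bare [Ne] core.
Breaking into a closed-shell core is much more expensive than removing a leftover valence electron — Al and B have the largest IE_4 here.
Valence configurations: Si³⁺ [Ne]3s¹, O³⁺ [He]2s²2p¹.
Approximate IE_4 values (kJ/mol): Si 4356, B 25026, O 7469, Al 11577.
So the fourth ionization energies run Si < O < Al < B.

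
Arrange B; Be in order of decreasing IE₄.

Consider each +3 ion: B³⁺ is the bare [He] core; Be³⁺ is already 1 electron into the core.
All of these are removing an electron from a noble-gas core or deeper; the smaller core (lower principal quantum number) is held far more tightly, and within a period the higher nuclear charge binds the same core more tightly.
Tabulated IE_4 (kJ/mol): B 25026, Be 21007.
Overall IE_4 order: Be < B.

B > Be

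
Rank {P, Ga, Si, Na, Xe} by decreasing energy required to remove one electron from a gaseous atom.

Na is in period 3, group 1; Si is in period 3, group 14; P is in period 3, group 15; Ga is in period 4, group 13; Xe is in period 5, group 18.
Removing the outermost electron gets harder across a period and easier down a group.
Here both period and group differ, so the two effects have to be weighed against each other.
Ga > Na: period and group pull opposite ways; the across-period shift dominates (579 vs 496 kJ/mol).
Si > Ga: relative to Ga, both the across-period and down-group shifts push Si's first ionization energy up.
P > Si: both are in period 3; the period trend gives P the larger value.
Xe > P: the two effects oppose for this pair; the across-period effect wins (1170 vs 1012 kJ/mol).
Tabulated first ionization energy (kJ/mol): Na 496, Si 786, P 1012, Ga 579, Xe 1170.
So from highest to lowest: Xe > P > Si > Ga > Na.

Xe > P > Si > Ga > Na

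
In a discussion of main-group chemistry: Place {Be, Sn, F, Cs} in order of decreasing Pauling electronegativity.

F, Sn, Be, Cs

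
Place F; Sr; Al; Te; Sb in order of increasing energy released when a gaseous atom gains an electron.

F is in period 2, group 17; Al is in period 3, group 13; Sr is in period 5, group 2; Sb is in period 5, group 15; Te is in period 5, group 16.
Atoms with high Z_eff and room in the valence shell (especially the halogens) have the most exothermic electron affinities.
These span different periods and groups, so the two trends combine.
Al > Sr: both effects reinforce here, so Al is clearly the higher of the two.
Sb > Al: the two effects oppose for this pair; the across-period effect wins (103 vs 42 kJ/mol).
Te > Sb: both are in period 5; the period trend gives Te the larger value.
F > Te: relative to Te, both the across-period and down-group shifts push F's electron affinity up.
Approximate values (kJ/mol): F 328, Al 42, Sr 5, Sb 103, Te 190.
So from lowest to highest: Sr < Al < Sb < Te < F.

Sr < Al < Sb < Te < F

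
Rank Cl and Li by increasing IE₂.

Cl < Li

The second ionization energy removes an electron from the +1 ion. For each element: Cl⁺ still has 6 valence electrons; Li⁺ is the bare [He] core.
Breaking into a closed-shell core is much more expensive than removing a leftover valence electron — Li has the largest IE_2 here.
Approximate IE_2 values (kJ/mol): Cl 2298, Li 7298.
Putting it together, IE_2: Cl < Li.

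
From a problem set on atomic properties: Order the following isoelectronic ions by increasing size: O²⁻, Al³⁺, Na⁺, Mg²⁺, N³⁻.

Al³⁺ < Mg²⁺ < Na⁺ < O²⁻ < N³⁻

All of these have 10 electrons, so size is governed by nuclear charge alone: the more protons, the stronger the pull on the same electron cloud, and the smaller the ion.
Nuclear charges: Al³⁺ (Z=13), Mg²⁺ (Z=12), Na⁺ (Z=11), O²⁻ (Z=8), N³⁻ (Z=7).
Smallest to largest: Al³⁺ < Mg²⁺ < Na⁺ < O²⁻ < N³⁻.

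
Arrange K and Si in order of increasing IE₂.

Si < K

Consider each +1 ion: K⁺ is the bare [Ar] core; Si⁺ still has 3 valence electrons.
Core electrons are held far more tightly than valence electrons, so K tops the IE_2 order.
The numbers (kJ/mol): K 3052, Si 1577.
Overall IE_2 order: Si < K.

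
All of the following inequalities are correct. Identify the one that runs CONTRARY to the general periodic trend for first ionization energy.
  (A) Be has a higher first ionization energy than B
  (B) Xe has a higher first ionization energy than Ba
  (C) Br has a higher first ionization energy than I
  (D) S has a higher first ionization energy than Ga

(A)

The general trend: first ionization energy increases across a period and decreases down a group.
(A) Be (period 2, group 2) vs B (period 2, group 13): the stated order contradicts the simple trend.
(B) Xe (period 5, group 18) vs Ba (period 6, group 2): the stated order agrees with the simple trend.
(C) Br (period 4, group 17) vs I (period 5, group 17): the stated order agrees with the simple trend.
(D) S (period 3, group 16) vs Ga (period 4, group 13): the stated order agrees with the simple trend.
The exception is (A): removing B's lone 2p electron is easier than breaking Be's filled 2s².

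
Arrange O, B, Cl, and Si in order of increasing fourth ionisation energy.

Consider each +3 ion: O³⁺ still has 3 valence electrons; B³⁺ is the bare [He] core; Cl³⁺ still has 4 valence electrons; Si³⁺ still has 1 valence electron.
Pulling an electron out of a noble-gas core costs far more than removing a remaining valence electron, so B sits at the high end of IE_4.
Valence configurations: O³⁺ [He]2s²2p¹, Cl³⁺ [Ne]3s²3p², Si³⁺ [Ne]3s¹.
Approximate IE_4 values (kJ/mol): O 7469, B 25026, Cl 5159, Si 4356.
So the fourth ionization energies run Si < Cl < O < B.

Si < Cl < O < B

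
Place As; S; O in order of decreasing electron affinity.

S > O > As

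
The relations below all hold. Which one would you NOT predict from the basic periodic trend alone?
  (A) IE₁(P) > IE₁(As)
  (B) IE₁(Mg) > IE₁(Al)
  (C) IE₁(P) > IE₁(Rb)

The general trend: IE₁ increases across a period and decreases down a group.
(A) P (period 3, group 15) vs As (period 4, group 15): the stated order agrees with the simple trend.
(B) Mg (period 3, group 2) vs Al (period 3, group 13): the stated order contradicts the simple trend.
(C) P (period 3, group 15) vs Rb (period 5, group 1): the stated order agrees with the simple trend.
The exception is (B): Al's single 3p electron is easier to remove than one from Mg's filled 3s².

(B)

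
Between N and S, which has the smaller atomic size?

N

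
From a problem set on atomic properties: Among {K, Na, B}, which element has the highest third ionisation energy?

Na

Consider each +2 ion: K²⁺ is already 1 electron into the core; Na²⁺ is already 1 electron into the core; B²⁺ still has 1 valence electron.
Pulling an electron out of a noble-gas core costs far more than removing a remaining valence electron, so K and Na sit at the high end of IE_3.
Tabulated IE_3 (kJ/mol): K 4420, Na 6910, B 3660.
So the third ionization energies run B < K < Na.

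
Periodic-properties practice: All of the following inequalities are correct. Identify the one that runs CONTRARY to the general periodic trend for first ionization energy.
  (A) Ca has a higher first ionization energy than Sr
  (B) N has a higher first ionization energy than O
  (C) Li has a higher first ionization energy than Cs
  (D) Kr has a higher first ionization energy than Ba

The general trend: first ionization energy increases across a period and decreases down a group.
(A) Ca (period 4, group 2) vs Sr (period 5, group 2): the stated order agrees with the simple trend.
(B) N (period 2, group 15) vs O (period 2, group 16): the stated order contradicts the simple trend.
(C) Li (period 2, group 1) vs Cs (period 6, group 1): the stated order agrees with the simple trend.
(D) Kr (period 4, group 18) vs Ba (period 6, group 2): the stated order agrees with the simple trend.
The exception is (B): pairing an electron in O's 2p⁴ costs repulsion energy, so O ionizes more easily than half-filled N (2p³).

(B)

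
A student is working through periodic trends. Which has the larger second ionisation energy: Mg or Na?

Na

Consider each +1 ion: Mg⁺ still has 1 valence electron; Na⁺ is the bare [Ne] core.
Breaking into a closed-shell core is much more expensive than removing a leftover valence electron — Na has the largest IE_2 here.
Tabulated IE_2 (kJ/mol): Mg 1451, Na 4562.
So the second ionization energies run Mg < Na.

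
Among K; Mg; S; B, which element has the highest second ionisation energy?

K

IE_2 is the cost of taking one more electron from the +1 cation: K⁺ is the bare [Ar] core; Mg⁺ still has 1 valence electron; S⁺ still has 5 valence electrons; B⁺ still has 2 valence electrons.
Core electrons are held far more tightly than valence electrons, so K tops the IE_2 order.
Valence configurations: Mg⁺ [Ne]3s¹, S⁺ [Ne]3s²3p³, B⁺ [He]2s².
Tabulated IE_2 (kJ/mol): K 3052, Mg 1451, S 2252, B 2427.
Putting it together, IE_2: Mg < S < B < K.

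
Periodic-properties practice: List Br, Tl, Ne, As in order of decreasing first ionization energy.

Across a period the outer electron is held more tightly (higher IE₁); down a group it sits in a higher shell, more shielded, and comes off more easily.
These span different periods and groups, so the two trends combine.
As > Tl: both effects reinforce here, so As is clearly the higher of the two.
Br > As: both are in period 4; the period trend gives Br the larger value.
Ne > Br: relative to Br, both the across-period and down-group shifts push Ne's first ionization energy up.
Tabulated first ionization energy (kJ/mol): Ne 2081, As 947, Br 1140, Tl 589.
So from highest to lowest: Ne > Br > As > Tl.

Ne, Br, As, Tl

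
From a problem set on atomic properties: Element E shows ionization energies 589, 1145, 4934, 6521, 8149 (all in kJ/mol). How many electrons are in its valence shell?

2

Look for the largest jump between consecutive ionization energies: IE3/IE2 ≈ 4.3, far larger than any earlier ratio.
That jump marks the point where a core electron is being removed. So the atom has 2 valence electrons.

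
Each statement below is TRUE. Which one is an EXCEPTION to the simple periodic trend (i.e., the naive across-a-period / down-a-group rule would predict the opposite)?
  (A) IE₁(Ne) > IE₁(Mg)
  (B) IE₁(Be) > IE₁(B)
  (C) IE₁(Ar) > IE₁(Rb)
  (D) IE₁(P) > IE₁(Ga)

The general trend: IE₁ increases across a period and decreases down a group.
(A) Ne (period 2, group 18) vs Mg (period 3, group 2): the stated order agrees with the simple trend.
(B) Be (period 2, group 2) vs B (period 2, group 13): the stated order contradicts the simple trend.
(C) Ar (period 3, group 18) vs Rb (period 5, group 1): the stated order agrees with the simple trend.
(D) P (period 3, group 15) vs Ga (period 4, group 13): the stated order agrees with the simple trend.
The exception is (B): removing B's lone 2p electron is easier than breaking Be's filled 2s².

(B)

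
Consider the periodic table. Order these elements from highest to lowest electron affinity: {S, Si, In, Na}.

S > Si > Na > In

Na is in period 3, group 1; Si is in period 3, group 14; S is in period 3, group 16; In is in period 5, group 13.
Atoms with high Z_eff and room in the valence shell (especially the halogens) have the most exothermic electron affinities.
Here both period and group differ, so the two effects have to be weighed against each other.
Na > In: the two effects oppose for this pair; the down-group effect wins (53 vs 29 kJ/mol).
Si > Na: both are in period 3; the period trend gives Si the larger value.
S > Si: both are in period 3; the period trend gives S the larger value.
Approximate values (kJ/mol): Na 53, Si 134, S 200, In 29.
So from highest to lowest: S > Si > Na > In.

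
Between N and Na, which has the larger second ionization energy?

IE_2 is the cost of taking one more electron from the +1 cation: N⁺ still has 4 valence electrons; Na⁺ is the bare [Ne] core.
Core electrons are held far more tightly than valence electrons, so Na tops the IE_2 order.
Approximate IE_2 values (kJ/mol): N 2856, Na 4562.
So the second ionization energies run N < Na.

Na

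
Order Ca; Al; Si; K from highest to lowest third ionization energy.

IE_3 is the cost of taking one more electron from the +2 cation: Ca²⁺ is the bare [Ar] core; Al²⁺ still has 1 valence electron; Si²⁺ still has 2 valence electrons; K²⁺ is already 1 electron into the core.
Pulling an electron out of a noble-gas core costs far more than removing a remaining valence electron, so K and Ca sit at the high end of IE_3.
Valence configurations: Al²⁺ [Ne]3s¹, Si²⁺ [Ne]3s².
The numbers (kJ/mol): Ca 4912, Al 2745, Si 3232, K 4420.
Putting it together, IE_3: Al < Si < K < Ca.

Ca > K > Si > Al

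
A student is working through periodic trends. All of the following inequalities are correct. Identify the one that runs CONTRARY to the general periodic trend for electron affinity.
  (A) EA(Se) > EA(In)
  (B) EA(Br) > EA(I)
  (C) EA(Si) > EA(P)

The general trend: electron affinity increases across a period and decreases down a group.
(A) Se (period 4, group 16) vs In (period 5, group 13): the stated order agrees with the simple trend.
(B) Br (period 4, group 17) vs I (period 5, group 17): the stated order agrees with the simple trend.
(C) Si (period 3, group 14) vs P (period 3, group 15): the stated order contradicts the simple trend.
The exception is (C): adding an electron to P's half-filled 3p³ is unfavourable, so Si (3p²) has the more exothermic EA.

(C)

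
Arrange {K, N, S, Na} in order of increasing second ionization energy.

S, N, K, Na

After 1 electron has been removed, what remains? K⁺ is the bare [Ar] core; N⁺ still has 4 valence electrons; S⁺ still has 5 valence electrons; Na⁺ is the bare [Ne] core.
Breaking into a closed-shell core is much more expensive than removing a leftover valence electron — K and Na have the largest IE_2 here.
Valence configurations: N⁺ [He]2s²2p², S⁺ [Ne]3s²3p³.
Approximate IE_2 values (kJ/mol): K 3052, N 2856, S 2252, Na 4562.
Putting it together, IE_2: S < N < K < Na.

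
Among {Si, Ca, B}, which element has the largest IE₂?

B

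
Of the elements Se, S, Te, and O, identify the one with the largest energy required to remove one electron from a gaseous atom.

O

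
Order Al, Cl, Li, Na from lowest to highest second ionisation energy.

IE_2 is the cost of taking one more electron from the +1 cation: Al⁺ still has 2 valence electrons; Cl⁺ still has 6 valence electrons; Li⁺ is the bare [He] core; Na⁺ is the bare [Ne] core.
Breaking into a closed-shell core is much more expensive than removing a leftover valence electron — Na and Li have the largest IE_2 here.
Valence configurations: Al⁺ [Ne]3s², Cl⁺ [Ne]3s²3p⁴.
Approximate IE_2 values (kJ/mol): Al 1817, Cl 2298, Li 7298, Na 4562.
Putting it together, IE_2: Al < Cl < Na < Li.

Al < Cl < Na < Li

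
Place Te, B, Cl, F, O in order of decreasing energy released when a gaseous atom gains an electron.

B is in period 2, group 13; O is in period 2, group 16; F is in period 2, group 17; Cl is in period 3, group 17; Te is in period 5, group 16.
Atoms with high Z_eff and room in the valence shell (especially the halogens) have the most exothermic electron affinities.
These span different periods and groups, so the two trends combine.
O > B: both are in period 2; the period trend gives O the larger value.
Te > O: this pair runs against the simple trend — see the exception note.
F > Te: relative to Te, both the across-period and down-group shifts push F's electron affinity up.
Cl > F: this pair runs against the simple trend — see the exception note.
Note the exception: Te has a higher electron affinity than O, contrary to the simple trend — O's compact 2p subshell gives strong electron–electron repulsion on the added electron.
Note the exception: Cl has a higher electron affinity than F, contrary to the simple trend — F's small 2p subshell makes the incoming electron feel strong e⁻–e⁻ repulsion, so Cl actually releases more energy on gaining an electron.
Approximate values (kJ/mol): B 27, O 141, F 328, Cl 349, Te 190.
So from highest to lowest: Cl > F > Te > O > B.

Cl > F > Te > O > B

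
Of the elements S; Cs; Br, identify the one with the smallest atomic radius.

S is in period 3, group 16; Br is in period 4, group 17; Cs is in period 6, group 1.
Radius decreases left→right (rising Z_eff, same n) and increases top→bottom (higher n).
These span different periods and groups, so the two trends combine.
Br > S: the two effects oppose for this pair; the down-group effect wins (114 vs 103 pm).
Cs > Br: both effects reinforce here, so Cs is clearly the larger of the two.
Approximate values (pm): S 103, Br 114, Cs 232.
The smallest atomic radius among these belongs to S.

S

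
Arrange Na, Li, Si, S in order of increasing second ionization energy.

Consider each +1 ion: Na⁺ is the bare [Ne] core; Li⁺ is the bare [He] core; Si⁺ still has 3 valence electrons; S⁺ still has 5 valence electrons.
Pulling an electron out of a noble-gas core costs far more than removing a remaining valence electron, so Na and Li sit at the high end of IE_2.
Valence configurations: Si⁺ [Ne]3s²3p¹, S⁺ [Ne]3s²3p³.
Tabulated IE_2 (kJ/mol): Na 4562, Li 7298, Si 1577, S 2252.
Overall IE_2 order: Si < S < Na < Li.

Si, S, Na, Li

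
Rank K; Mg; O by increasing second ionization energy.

Mg < K < O

The second ionization energy removes an electron from the +1 ion. For each element: K⁺ is the bare [Ar] core; Mg⁺ still has 1 valence electron; O⁺ still has 5 valence electrons.
Usually core removal costs more than valence removal, but here the competition is close: a tightly held n=2 valence electron can cost more to remove than an n=3 core electron, so the actual values have to decide it.
Valence configurations: Mg⁺ [Ne]3s¹, O⁺ [He]2s²2p³.
Tabulated IE_2 (kJ/mol): K 3052, Mg 1451, O 3388.
Overall IE_2 order: Mg < K < O.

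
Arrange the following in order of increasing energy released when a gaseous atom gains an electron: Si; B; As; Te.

B is in period 2, group 13; Si is in period 3, group 14; As is in period 4, group 15; Te is in period 5, group 16.
EA tends to increase across a period and decrease down a group, though the pattern is less regular than for IE or radius.
A diagonal step moves right (one effect) and down (the opposite effect) at once.
As > B: period and group pull opposite ways; the across-period shift dominates (78 vs 27 kJ/mol).
Si > As: period and group pull opposite ways; the down-group shift dominates (134 vs 78 kJ/mol).
Te > Si: the two effects oppose for this pair; the across-period effect wins (190 vs 134 kJ/mol).
Approximate values (kJ/mol): B 27, Si 134, As 78, Te 190.
So from lowest to highest: B < As < Si < Te.

B, As, Si, Te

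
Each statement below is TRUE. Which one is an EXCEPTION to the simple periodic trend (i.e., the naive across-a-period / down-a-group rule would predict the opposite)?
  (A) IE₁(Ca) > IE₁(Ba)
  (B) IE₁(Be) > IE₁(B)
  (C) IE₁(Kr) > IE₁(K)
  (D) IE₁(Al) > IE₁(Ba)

The general trend: IE₁ increases across a period and decreases down a group.
(A) Ca (period 4, group 2) vs Ba (period 6, group 2): the stated order agrees with the simple trend.
(B) Be (period 2, group 2) vs B (period 2, group 13): the stated order contradicts the simple trend.
(C) Kr (period 4, group 18) vs K (period 4, group 1): the stated order agrees with the simple trend.
(D) Al (period 3, group 13) vs Ba (period 6, group 2): the stated order agrees with the simple trend.
The exception is (B): removing B's lone 2p electron is easier than breaking Be's filled 2s².

(B)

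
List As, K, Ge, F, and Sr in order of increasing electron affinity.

EA tends to increase across a period and decrease down a group, though the pattern is less regular than for IE or radius.
Here both period and group differ, so the two effects have to be weighed against each other.
K > Sr: the two effects oppose for this pair; the down-group effect wins (48 vs 5 kJ/mol).
As > K: As lies to the right of K in period 4, so the across-period effect alone puts As higher.
Ge > As: this pair runs against the simple trend — see the exception note.
F > Ge: both effects reinforce here, so F is clearly the higher of the two.
Note the exception: Ge has a higher electron affinity than As, contrary to the simple trend — adding an electron to As's half-filled 4p³ is unfavourable, so Ge (4p²) has the more exothermic EA.
Approximate values (kJ/mol): F 328, K 48, Ge 119, As 78, Sr 5.
So from lowest to highest: Sr < K < As < Ge < F.

Sr < K < As < Ge < F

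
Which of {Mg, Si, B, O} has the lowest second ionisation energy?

IE_2 is the cost of taking one more electron from the +1 cation: Mg⁺ still has 1 valence electron; Si⁺ still has 3 valence electrons; B⁺ still has 2 valence electrons; O⁺ still has 5 valence electrons.
All are still removing valence electrons, so compare the +1 ions as you would atoms: IE_2 generally rises across a period (higher Z_eff) and falls down a group (larger shell), subject to the usual subshell exceptions.
Valence configurations: Mg⁺ [Ne]3s¹, Si⁺ [Ne]3s²3p¹, B⁺ [He]2s², O⁺ [He]2s²2p³.
The numbers (kJ/mol): Mg 1451, Si 1577, B 2427, O 3388.
So the second ionization energies run Mg < Si < B < O.

Mg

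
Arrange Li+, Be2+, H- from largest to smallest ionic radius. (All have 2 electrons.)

H- > Li+ > Be2+

All of these have 2 electrons, so size is governed by nuclear charge alone: the more protons, the stronger the pull on the same electron cloud, and the smaller the ion.
Nuclear charges: Be2+ (Z=4), Li+ (Z=3), H- (Z=1).
Largest to smallest: H- > Li+ > Be2+.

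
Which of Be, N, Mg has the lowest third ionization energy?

N

Consider each +2 ion: Be²⁺ is the bare [He] core; N²⁺ still has 3 valence electrons; Mg²⁺ is the bare [Ne] core.
Breaking into a closed-shell core is much more expensive than removing a leftover valence electron — Mg and Be have the largest IE_3 here.
The numbers (kJ/mol): Be 14849, N 4578, Mg 7733.
Overall IE_3 order: N < Mg < Be.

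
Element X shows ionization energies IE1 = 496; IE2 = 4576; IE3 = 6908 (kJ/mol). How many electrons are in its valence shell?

Look for the largest jump between consecutive ionization energies: IE2/IE1 ≈ 9.2, far larger than any earlier ratio.
That jump marks the point where a core electron is being removed. So the atom has 1 valence electron.

1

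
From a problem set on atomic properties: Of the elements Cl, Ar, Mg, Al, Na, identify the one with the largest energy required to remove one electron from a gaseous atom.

Ar

Na is in period 3, group 1; Mg is in period 3, group 2; Al is in period 3, group 13; Cl is in period 3, group 17; Ar is in period 3, group 18.
Across a period the outer electron is held more tightly (higher IE₁); down a group it sits in a higher shell, more shielded, and comes off more easily.
All lie in period 3; the across-period trend (first ionization energy increases left to right) applies, with the exception below.
Note the exception: Mg has a higher first ionization energy than Al, contrary to the simple trend — Al's single 3p electron is easier to remove than one from Mg's filled 3s².
For reference (kJ/mol): Na 496, Mg 738, Al 578, Cl 1251, Ar 1521.
The largest energy required to remove one electron from a gaseous atom among these belongs to Ar.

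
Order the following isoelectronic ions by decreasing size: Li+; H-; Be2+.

H- > Li+ > Be2+

All of these have 2 electrons, so size is governed by nuclear charge alone: the more protons, the stronger the pull on the same electron cloud, and the smaller the ion.
Nuclear charges: Be2+ (Z=4), Li+ (Z=3), H- (Z=1).
Largest to smallest: H- > Li+ > Be2+.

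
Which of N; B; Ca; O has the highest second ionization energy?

Consider each +1 ion: N⁺ still has 4 valence electrons; B⁺ still has 2 valence electrons; Ca⁺ still has 1 valence electron; O⁺ still has 5 valence electrons.
All are still removing valence electrons, so compare the +1 ions as you would atoms: IE_2 generally rises across a period (higher Z_eff) and falls down a group (larger shell), subject to the usual subshell exceptions.
Valence configurations: N⁺ [He]2s²2p², B⁺ [He]2s², Ca⁺ [Ar]4s¹, O⁺ [He]2s²2p³.
Tabulated IE_2 (kJ/mol): N 2856, B 2427, Ca 1145, O 3388.
Putting it together, IE_2: Ca < B < N < O.

O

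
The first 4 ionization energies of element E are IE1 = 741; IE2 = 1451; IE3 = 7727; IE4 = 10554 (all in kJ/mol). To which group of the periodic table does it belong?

Group 2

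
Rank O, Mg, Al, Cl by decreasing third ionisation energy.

Mg > O > Cl > Al

After 2 electrons have been removed, what remains? O²⁺ still has 4 valence electrons; Mg²⁺ is the bare [Ne] core; Al²⁺ still has 1 valence electron; Cl²⁺ still has 5 valence electrons.
Core electrons are held far more tightly than valence electrons, so Mg tops the IE_3 order.
Valence configurations: O²⁺ [He]2s²2p², Al²⁺ [Ne]3s¹, Cl²⁺ [Ne]3s²3p³.
Tabulated IE_3 (kJ/mol): O 5300, Mg 7733, Al 2745, Cl 3822.
Overall IE_3 order: Al < Cl < O < Mg.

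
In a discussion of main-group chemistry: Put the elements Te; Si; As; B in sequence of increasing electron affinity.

B < As < Si < Te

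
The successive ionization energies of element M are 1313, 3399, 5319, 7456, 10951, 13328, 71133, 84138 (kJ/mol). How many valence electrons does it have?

6

Look for the largest jump between consecutive ionization energies: IE7/IE6 ≈ 5.3, far larger than any earlier ratio.
That jump marks the point where a core electron is being removed. So the atom has 6 valence electrons.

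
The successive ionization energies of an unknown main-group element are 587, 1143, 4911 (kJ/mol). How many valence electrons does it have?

Look for the largest jump between consecutive ionization energies: IE3/IE2 ≈ 4.3, far larger than any earlier ratio.
That jump marks the point where a core electron is being removed. So the atom has 2 valence electrons.

2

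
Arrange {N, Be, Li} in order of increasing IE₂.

IE_2 is the cost of taking one more electron from the +1 cation: N⁺ still has 4 valence electrons; Be⁺ still has 1 valence electron; Li⁺ is the bare [He] core.
Pulling an electron out of a noble-gas core costs far more than removing a remaining valence electron, so Li sits at the high end of IE_2.
Valence configurations: N⁺ [He]2s²2p², Be⁺ [He]2s¹.
The numbers (kJ/mol): N 2856, Be 1757, Li 7298.
Overall IE_2 order: Be < N < Li.

Be, N, Li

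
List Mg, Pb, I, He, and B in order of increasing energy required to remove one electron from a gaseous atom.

He is in period 1, group 18; B is in period 2, group 13; Mg is in period 3, group 2; I is in period 5, group 17; Pb is in period 6, group 14.
IE₁ increases left→right with effective nuclear charge and decreases top→bottom as the valence shell moves farther out.
Neither a single period nor a single group — weigh both effects.
Mg > Pb: period and group pull opposite ways; the down-group shift dominates (738 vs 716 kJ/mol).
B > Mg: both effects reinforce here, so B is clearly the higher of the two.
I > B: period and group pull opposite ways; the across-period shift dominates (1008 vs 801 kJ/mol).
He > I: both effects reinforce here, so He is clearly the higher of the two.
Tabulated first ionization energy (kJ/mol): He 2372, B 801, Mg 738, I 1008, Pb 716.
So from lowest to highest: Pb < Mg < B < I < He.

Pb, Mg, B, I, He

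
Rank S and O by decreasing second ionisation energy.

Consider each +1 ion: S⁺ still has 5 valence electrons; O⁺ still has 5 valence electrons.
All are still removing valence electrons, so compare the +1 ions as you would atoms: IE_2 generally rises across a period (higher Z_eff) and falls down a group (larger shell), subject to the usual subshell exceptions.
Valence configurations: S⁺ [Ne]3s²3p³, O⁺ [He]2s²2p³.
Approximate IE_2 values (kJ/mol): S 2252, O 3388.
Overall IE_2 order: S < O.

O, S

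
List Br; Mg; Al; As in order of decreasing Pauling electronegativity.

Br > As > Al > Mg

Electronegativity increases across a period and decreases down a group, tracking effective nuclear charge and atomic size.
Here both period and group differ, so the two effects have to be weighed against each other.
Al > Mg: both are in period 3; the period trend gives Al the larger value.
As > Al: period and group pull opposite ways; the across-period shift dominates (2.18 vs 1.61).
Br > As: Br lies to the right of As in period 4, so the across-period effect alone puts Br higher.
Approximate values (Pauling): Mg 1.31, Al 1.61, As 2.18, Br 2.96.
So from highest to lowest: Br > As > Al > Mg.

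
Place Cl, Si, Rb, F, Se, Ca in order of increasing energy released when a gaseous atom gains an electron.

Ca < Rb < Si < Se < F < Cl

F is in period 2, group 17; Si is in period 3, group 14; Cl is in period 3, group 17; Ca is in period 4, group 2; Se is in period 4, group 16; Rb is in period 5, group 1.
Electron affinity generally becomes more exothermic across a period toward the halogens and less exothermic down a group.
These span different periods and groups, so the two trends combine.
Rb > Ca: this pair runs against the simple trend — see the exception note.
Si > Rb: both effects reinforce here, so Si is clearly the higher of the two.
Se > Si: period and group pull opposite ways; the across-period shift dominates (195 vs 134 kJ/mol).
F > Se: relative to Se, both the across-period and down-group shifts push F's electron affinity up.
Cl > F: this pair runs against the simple trend — see the exception note.
Note the exception: Rb has a higher electron affinity than Ca, contrary to the simple trend — adding an electron to Ca (ns²) has to open a new, higher-energy np subshell, which is unfavourable.
Note the exception: Cl has a higher electron affinity than F, contrary to the simple trend — F's small 2p subshell makes the incoming electron feel strong e⁻–e⁻ repulsion, so Cl actually releases more energy on gaining an electron.
Approximate values (kJ/mol): F 328, Si 134, Cl 349, Ca 2, Se 195, Rb 47.
So from lowest to highest: Ca < Rb < Si < Se < F < Cl.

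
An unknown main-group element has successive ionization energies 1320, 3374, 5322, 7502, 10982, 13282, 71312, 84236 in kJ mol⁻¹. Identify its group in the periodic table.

Group 16

Look for the largest jump between consecutive ionization energies: IE7/IE6 ≈ 5.4, far larger than any earlier ratio.
That jump marks the point where a core electron is being removed. So the atom has 6 valence electrons.
A main-group element with 6 valence electrons is in group 16.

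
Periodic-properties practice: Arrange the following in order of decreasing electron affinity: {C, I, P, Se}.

I, Se, C, P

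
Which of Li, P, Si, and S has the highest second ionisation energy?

Li

After 1 electron has been removed, what remains? Li⁺ is the bare [He] core; P⁺ still has 4 valence electrons; Si⁺ still has 3 valence electrons; S⁺ still has 5 valence electrons.
Pulling an electron out of a noble-gas core costs far more than removing a remaining valence electron, so Li sits at the high end of IE_2.
Valence configurations: P⁺ [Ne]3s²3p², Si⁺ [Ne]3s²3p¹, S⁺ [Ne]3s²3p³.
Approximate IE_2 values (kJ/mol): Li 7298, P 1907, Si 1577, S 2252.
So the second ionization energies run Si < P < S < Li.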